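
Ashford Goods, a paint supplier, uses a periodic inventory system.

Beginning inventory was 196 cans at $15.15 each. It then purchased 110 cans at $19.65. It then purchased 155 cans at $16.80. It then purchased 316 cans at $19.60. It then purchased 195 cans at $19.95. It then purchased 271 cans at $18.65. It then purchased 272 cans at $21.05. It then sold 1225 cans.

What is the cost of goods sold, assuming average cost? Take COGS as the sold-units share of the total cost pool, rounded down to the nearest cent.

Sale 1, sell 1225: 1225/1515 × $28,598.50 → $23,124.19
Ending inventory (cost pool remaining) = $5,474.31

COGS = $23,124.19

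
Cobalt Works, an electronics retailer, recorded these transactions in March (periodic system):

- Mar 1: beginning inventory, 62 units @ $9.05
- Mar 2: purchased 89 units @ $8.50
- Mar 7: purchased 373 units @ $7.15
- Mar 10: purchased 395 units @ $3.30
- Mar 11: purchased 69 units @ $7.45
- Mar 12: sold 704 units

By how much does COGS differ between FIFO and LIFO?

$1,045.00

FIFO COGS: 62 @ $9.05 + 89 @ $8.50 + 373 @ $7.15 + 180 @ $3.30 = $4,578.55
LIFO COGS: 69 @ $7.45 + 395 @ $3.30 + 240 @ $7.15 = $3,533.55
Difference = |$4,578.55 − $3,533.55| = $1,045.00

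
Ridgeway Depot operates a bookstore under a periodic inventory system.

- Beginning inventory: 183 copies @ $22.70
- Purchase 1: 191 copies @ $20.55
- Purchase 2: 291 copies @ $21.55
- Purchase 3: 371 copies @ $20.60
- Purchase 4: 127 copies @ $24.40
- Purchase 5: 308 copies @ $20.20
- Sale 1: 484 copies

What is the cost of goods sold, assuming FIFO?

COGS = $10,449.65

Sale 1 (484) [FIFO — oldest first]: 183 @ $22.70 + 191 @ $20.55 + 110 @ $21.55 = $10,449.65
Ending inventory: 181 @ $21.55 + 371 @ $20.60 + 127 @ $24.40 + 308 @ $20.20 = $20,863.55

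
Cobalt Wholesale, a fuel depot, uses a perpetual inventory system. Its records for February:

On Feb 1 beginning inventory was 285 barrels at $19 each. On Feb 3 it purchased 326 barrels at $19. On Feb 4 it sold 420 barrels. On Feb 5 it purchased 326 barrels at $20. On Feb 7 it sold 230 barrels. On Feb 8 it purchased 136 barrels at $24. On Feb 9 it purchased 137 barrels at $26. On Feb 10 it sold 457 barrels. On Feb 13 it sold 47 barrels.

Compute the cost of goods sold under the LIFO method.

COGS = $23,891

Feb 4, 420 sold [LIFO — newest first]: 326 @ $19 + 94 @ $19 = $7,980
Feb 7, 230 sold [LIFO — newest first]: 230 @ $20 = $4,600
Feb 10, 457 sold [LIFO — newest first]: 137 @ $26 + 136 @ $24 + 96 @ $20 + 88 @ $19 = $10,418
Feb 13, 47 sold [LIFO — newest first]: 47 @ $19 = $893
Total COGS = $7,980 + $4,600 + $10,418 + $893 = $23,891
Ending inventory: 56 @ $19 = $1,064
Check: goods available $24,955 = COGS $23,891 + ending $1,064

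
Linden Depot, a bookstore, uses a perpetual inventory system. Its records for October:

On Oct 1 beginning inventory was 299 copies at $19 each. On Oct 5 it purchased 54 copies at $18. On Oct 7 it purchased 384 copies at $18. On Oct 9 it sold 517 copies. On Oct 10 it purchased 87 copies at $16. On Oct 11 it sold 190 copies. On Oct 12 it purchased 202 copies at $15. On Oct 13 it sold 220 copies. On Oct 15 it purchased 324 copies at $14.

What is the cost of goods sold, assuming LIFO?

Oct 9, 517 sold [LIFO — newest first]: 384 @ $18 + 54 @ $18 + 79 @ $19 = $9,385
Oct 11, 190 sold [LIFO — newest first]: 87 @ $16 + 103 @ $19 = $3,349
Oct 13, 220 sold [LIFO — newest first]: 202 @ $15 + 18 @ $19 = $3,372
Total COGS = $9,385 + $3,349 + $3,372 = $16,106
Ending inventory: 99 @ $19 + 324 @ $14 = $6,417

COGS = $16,106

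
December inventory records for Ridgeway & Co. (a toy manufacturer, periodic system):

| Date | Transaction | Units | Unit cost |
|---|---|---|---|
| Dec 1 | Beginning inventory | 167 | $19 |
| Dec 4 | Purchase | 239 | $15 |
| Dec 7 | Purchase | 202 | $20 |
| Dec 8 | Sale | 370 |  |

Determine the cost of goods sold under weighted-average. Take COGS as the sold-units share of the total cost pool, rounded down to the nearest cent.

Dec 8, sell 370: 370/608 × $10,798.00 → $6,571.15
Ending inventory (cost pool remaining) = $4,226.85

COGS = $6,571.15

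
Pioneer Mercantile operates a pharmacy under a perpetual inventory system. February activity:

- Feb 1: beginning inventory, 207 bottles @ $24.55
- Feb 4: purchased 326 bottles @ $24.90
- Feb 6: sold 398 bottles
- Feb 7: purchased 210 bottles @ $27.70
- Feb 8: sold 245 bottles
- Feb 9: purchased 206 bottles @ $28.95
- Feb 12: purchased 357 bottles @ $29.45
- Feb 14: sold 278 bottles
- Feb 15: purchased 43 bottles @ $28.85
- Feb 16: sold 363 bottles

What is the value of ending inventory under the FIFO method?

Feb 6, 398 sold [FIFO — oldest first]: 207 @ $24.55 + 191 @ $24.90 = $9,837.75
Feb 8, 245 sold [FIFO — oldest first]: 135 @ $24.90 + 110 @ $27.70 = $6,408.50
Feb 14, 278 sold [FIFO — oldest first]: 100 @ $27.70 + 178 @ $28.95 = $7,923.10
Feb 16, 363 sold [FIFO — oldest first]: 28 @ $28.95 + 335 @ $29.45 = $10,676.35
Total COGS = $9,837.75 + $6,408.50 + $7,923.10 + $10,676.35 = $34,845.70
Ending inventory: 22 @ $29.45 + 43 @ $28.85 = $1,888.45

Ending inventory = $1,888.45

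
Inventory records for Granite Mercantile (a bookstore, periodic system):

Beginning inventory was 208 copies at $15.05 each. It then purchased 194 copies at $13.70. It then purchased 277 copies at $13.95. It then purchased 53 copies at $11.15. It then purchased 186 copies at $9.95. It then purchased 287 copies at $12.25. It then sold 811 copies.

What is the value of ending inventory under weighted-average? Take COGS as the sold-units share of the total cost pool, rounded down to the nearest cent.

Ending inventory = $5,103.94

Sale 1, sell 811: 811/1205 × $15,609.75 → $10,505.81
Ending inventory (cost pool remaining) = $5,103.94
Check: goods available $15,609.75 = COGS $10,505.81 + ending $5,103.94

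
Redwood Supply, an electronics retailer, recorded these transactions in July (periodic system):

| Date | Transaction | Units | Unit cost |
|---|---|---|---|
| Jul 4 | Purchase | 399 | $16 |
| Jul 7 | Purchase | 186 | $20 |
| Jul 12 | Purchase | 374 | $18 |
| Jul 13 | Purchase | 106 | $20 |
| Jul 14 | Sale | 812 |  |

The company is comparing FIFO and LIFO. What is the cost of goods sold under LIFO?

COGS = $14,908

FIFO COGS: 399 @ $16 + 186 @ $20 + 227 @ $18 = $14,190
LIFO COGS: 106 @ $20 + 374 @ $18 + 186 @ $20 + 146 @ $16 = $14,908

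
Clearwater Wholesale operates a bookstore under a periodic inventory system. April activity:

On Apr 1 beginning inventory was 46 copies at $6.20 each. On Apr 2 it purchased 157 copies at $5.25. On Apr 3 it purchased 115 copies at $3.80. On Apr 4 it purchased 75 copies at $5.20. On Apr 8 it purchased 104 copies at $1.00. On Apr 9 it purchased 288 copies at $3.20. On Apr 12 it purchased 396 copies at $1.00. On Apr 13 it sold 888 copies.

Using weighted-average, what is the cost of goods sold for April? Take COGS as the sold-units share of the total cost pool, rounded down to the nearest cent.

COGS = $2,524.93

Apr 13, sell 888: 888/1181 × $3,358.05 → $2,524.93
Ending inventory (cost pool remaining) = $833.12
Check: goods available $3,358.05 = COGS $2,524.93 + ending $833.12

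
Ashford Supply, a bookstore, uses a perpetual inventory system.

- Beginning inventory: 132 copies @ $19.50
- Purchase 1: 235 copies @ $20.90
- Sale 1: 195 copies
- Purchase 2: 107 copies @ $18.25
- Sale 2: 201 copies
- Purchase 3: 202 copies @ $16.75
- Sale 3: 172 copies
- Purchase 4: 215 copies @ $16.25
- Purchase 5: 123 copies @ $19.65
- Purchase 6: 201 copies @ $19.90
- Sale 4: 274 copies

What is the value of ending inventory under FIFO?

Ending inventory = $7,213.10

Sale 1 (195) [FIFO — oldest first]: 132 @ $19.50 + 63 @ $20.90 = $3,890.70
Sale 2 (201) [FIFO — oldest first]: 172 @ $20.90 + 29 @ $18.25 = $4,124.05
Sale 3 (172) [FIFO — oldest first]: 78 @ $18.25 + 94 @ $16.75 = $2,998.00
Sale 4 (274) [FIFO — oldest first]: 108 @ $16.75 + 166 @ $16.25 = $4,506.50
Total COGS = $3,890.70 + $4,124.05 + $2,998.00 + $4,506.50 = $15,519.25
Ending inventory: 49 @ $16.25 + 123 @ $19.65 + 201 @ $19.90 = $7,213.10
Check: goods available $22,732.35 = COGS $15,519.25 + ending $7,213.10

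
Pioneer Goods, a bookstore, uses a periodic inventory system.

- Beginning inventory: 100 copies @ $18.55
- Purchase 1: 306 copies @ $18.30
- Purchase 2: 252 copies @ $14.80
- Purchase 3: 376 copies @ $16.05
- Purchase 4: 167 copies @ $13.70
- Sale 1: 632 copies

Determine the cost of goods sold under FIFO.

COGS = $10,799.60

Sale 1 (632) [FIFO — oldest first]: 100 @ $18.55 + 306 @ $18.30 + 226 @ $14.80 = $10,799.60
Ending inventory: 26 @ $14.80 + 376 @ $16.05 + 167 @ $13.70 = $8,707.50
Check: goods available $19,507.10 = COGS $10,799.60 + ending $8,707.50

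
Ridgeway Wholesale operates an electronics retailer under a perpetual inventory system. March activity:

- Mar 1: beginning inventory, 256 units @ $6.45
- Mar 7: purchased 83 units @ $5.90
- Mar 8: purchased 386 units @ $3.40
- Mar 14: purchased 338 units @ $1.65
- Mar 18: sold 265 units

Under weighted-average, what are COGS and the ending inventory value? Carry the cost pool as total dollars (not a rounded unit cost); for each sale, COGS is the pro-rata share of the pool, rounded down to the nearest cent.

After Mar 1: 256 on hand, pool $1,651.20 (≈ $6.4500 each)
After Mar 7: 339 on hand, pool $2,140.90 (≈ $6.3153 each)
After Mar 8: 725 on hand, pool $3,453.30 (≈ $4.7632 each)
After Mar 14: 1063 on hand, pool $4,011.00 (≈ $3.7733 each)
Mar 18, sell 265: 265/1063 × $4,011.00 → $999.92
Ending inventory (cost pool remaining) = $3,011.08

COGS = $999.92; ending inventory = $3,011.08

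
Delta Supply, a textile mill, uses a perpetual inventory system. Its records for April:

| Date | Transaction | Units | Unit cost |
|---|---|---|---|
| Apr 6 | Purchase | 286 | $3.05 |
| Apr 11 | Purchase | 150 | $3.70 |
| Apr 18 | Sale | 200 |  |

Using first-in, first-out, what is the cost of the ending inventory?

Apr 18, 200 sold [FIFO — oldest first]: 200 @ $3.05 = $610.00
Ending inventory: 86 @ $3.05 + 150 @ $3.70 = $817.30

Ending inventory = $817.30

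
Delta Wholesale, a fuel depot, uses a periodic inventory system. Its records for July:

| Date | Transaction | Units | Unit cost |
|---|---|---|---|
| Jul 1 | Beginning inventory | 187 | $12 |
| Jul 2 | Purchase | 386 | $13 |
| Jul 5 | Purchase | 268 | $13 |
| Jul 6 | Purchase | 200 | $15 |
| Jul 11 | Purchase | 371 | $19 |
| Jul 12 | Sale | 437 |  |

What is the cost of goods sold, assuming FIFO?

Jul 12, 437 sold [FIFO — oldest first]: 187 @ $12 + 250 @ $13 = $5,494
Ending inventory: 136 @ $13 + 268 @ $13 + 200 @ $15 + 371 @ $19 = $15,301
Check: goods available $20,795 = COGS $5,494 + ending $15,301

COGS = $5,494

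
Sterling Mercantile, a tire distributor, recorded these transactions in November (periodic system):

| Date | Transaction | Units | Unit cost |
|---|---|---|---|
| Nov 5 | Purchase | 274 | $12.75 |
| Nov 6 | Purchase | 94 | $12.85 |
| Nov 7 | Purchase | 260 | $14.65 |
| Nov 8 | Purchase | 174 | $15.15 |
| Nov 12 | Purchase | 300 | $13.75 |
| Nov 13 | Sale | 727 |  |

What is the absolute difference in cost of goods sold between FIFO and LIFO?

FIFO COGS: 274 @ $12.75 + 94 @ $12.85 + 260 @ $14.65 + 99 @ $15.15 = $10,010.25
LIFO COGS: 300 @ $13.75 + 174 @ $15.15 + 253 @ $14.65 = $10,467.55
Difference = |$10,010.25 − $10,467.55| = $457.30

$457.30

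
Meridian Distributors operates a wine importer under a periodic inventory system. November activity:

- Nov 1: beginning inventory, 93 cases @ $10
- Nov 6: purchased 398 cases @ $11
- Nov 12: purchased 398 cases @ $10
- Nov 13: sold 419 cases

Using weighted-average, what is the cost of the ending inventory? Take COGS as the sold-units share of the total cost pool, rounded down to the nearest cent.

Ending inventory = $4,910.42

Nov 13, sell 419: 419/889 × $9,288.00 → $4,377.58
Ending inventory (cost pool remaining) = $4,910.42
Check: goods available $9,288.00 = COGS $4,377.58 + ending $4,910.42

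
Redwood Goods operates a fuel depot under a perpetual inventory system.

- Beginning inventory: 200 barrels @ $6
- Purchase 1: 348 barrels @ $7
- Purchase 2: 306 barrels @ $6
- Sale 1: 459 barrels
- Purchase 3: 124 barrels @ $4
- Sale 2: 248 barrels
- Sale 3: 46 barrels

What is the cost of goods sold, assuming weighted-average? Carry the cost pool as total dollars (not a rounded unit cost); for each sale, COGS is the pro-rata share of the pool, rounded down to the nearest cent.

COGS = $4,655.72

After Beginning: 200 on hand, pool $1,200.00 (≈ $6.0000 each)
After Purchase 1: 548 on hand, pool $3,636.00 (≈ $6.6350 each)
After Purchase 2: 854 on hand, pool $5,472.00 (≈ $6.4075 each)
Sale 1, sell 459: 459/854 × $5,472.00 → $2,941.03
After Purchase 3: 519 on hand, pool $3,026.97 (≈ $5.8323 each)
Sale 2, sell 248: 248/519 × $3,026.97 → $1,446.41
Sale 3, sell 46: 46/271 × $1,580.56 → $268.28
Total COGS = $2,941.03 + $1,446.41 + $268.28 = $4,655.72
Ending inventory (cost pool remaining) = $1,312.28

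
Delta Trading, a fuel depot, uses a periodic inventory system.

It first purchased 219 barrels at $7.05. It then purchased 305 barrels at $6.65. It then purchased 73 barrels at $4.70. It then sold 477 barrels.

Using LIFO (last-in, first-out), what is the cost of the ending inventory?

Ending inventory = $846.00

Sale 1 (477) [LIFO — newest first]: 73 @ $4.70 + 305 @ $6.65 + 99 @ $7.05 = $3,069.30
Ending inventory: 120 @ $7.05 = $846.00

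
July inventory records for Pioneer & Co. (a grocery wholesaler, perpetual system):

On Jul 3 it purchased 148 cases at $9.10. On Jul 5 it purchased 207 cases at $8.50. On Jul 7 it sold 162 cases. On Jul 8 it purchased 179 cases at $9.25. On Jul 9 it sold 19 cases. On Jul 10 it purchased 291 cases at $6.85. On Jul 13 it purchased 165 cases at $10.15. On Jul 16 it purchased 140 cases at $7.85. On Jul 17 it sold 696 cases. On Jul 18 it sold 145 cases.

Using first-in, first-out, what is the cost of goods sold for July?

COGS = $8,681.35

Jul 7, 162 sold [FIFO — oldest first]: 148 @ $9.10 + 14 @ $8.50 = $1,465.80
Jul 9, 19 sold [FIFO — oldest first]: 19 @ $8.50 = $161.50
Jul 17, 696 sold [FIFO — oldest first]: 174 @ $8.50 + 179 @ $9.25 + 291 @ $6.85 + 52 @ $10.15 = $5,655.90
Jul 18, 145 sold [FIFO — oldest first]: 113 @ $10.15 + 32 @ $7.85 = $1,398.15
Total COGS = $1,465.80 + $161.50 + $5,655.90 + $1,398.15 = $8,681.35
Ending inventory: 108 @ $7.85 = $847.80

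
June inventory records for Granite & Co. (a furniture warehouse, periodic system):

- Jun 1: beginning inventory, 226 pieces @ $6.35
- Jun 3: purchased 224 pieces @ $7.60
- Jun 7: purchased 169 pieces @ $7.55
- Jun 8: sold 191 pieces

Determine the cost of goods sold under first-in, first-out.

COGS = $1,212.85

Jun 8, 191 sold [FIFO — oldest first]: 191 @ $6.35 = $1,212.85
Ending inventory: 35 @ $6.35 + 224 @ $7.60 + 169 @ $7.55 = $3,200.60
Check: goods available $4,413.45 = COGS $1,212.85 + ending $3,200.60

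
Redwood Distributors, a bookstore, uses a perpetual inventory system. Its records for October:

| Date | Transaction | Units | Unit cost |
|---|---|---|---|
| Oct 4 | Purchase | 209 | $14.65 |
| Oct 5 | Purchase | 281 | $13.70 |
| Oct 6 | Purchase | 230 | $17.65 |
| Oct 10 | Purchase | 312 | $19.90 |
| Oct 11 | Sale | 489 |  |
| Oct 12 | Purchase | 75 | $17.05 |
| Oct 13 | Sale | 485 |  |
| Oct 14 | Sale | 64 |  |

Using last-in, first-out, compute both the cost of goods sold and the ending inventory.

COGS = $17,447.75; ending inventory = $1,010.85

Oct 11, 489 sold [LIFO — newest first]: 312 @ $19.90 + 177 @ $17.65 = $9,332.85
Oct 13, 485 sold [LIFO — newest first]: 75 @ $17.05 + 53 @ $17.65 + 281 @ $13.70 + 76 @ $14.65 = $7,177.30
Oct 14, 64 sold [LIFO — newest first]: 64 @ $14.65 = $937.60
Total COGS = $9,332.85 + $7,177.30 + $937.60 = $17,447.75
Ending inventory: 69 @ $14.65 = $1,010.85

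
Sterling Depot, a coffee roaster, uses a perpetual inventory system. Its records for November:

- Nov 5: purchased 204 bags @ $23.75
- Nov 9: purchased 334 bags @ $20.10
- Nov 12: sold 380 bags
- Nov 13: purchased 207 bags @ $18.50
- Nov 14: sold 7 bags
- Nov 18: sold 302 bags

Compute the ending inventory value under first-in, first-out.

Ending inventory = $1,036.00

Nov 12, 380 sold [FIFO — oldest first]: 204 @ $23.75 + 176 @ $20.10 = $8,382.60
Nov 14, 7 sold [FIFO — oldest first]: 7 @ $20.10 = $140.70
Nov 18, 302 sold [FIFO — oldest first]: 151 @ $20.10 + 151 @ $18.50 = $5,828.60
Total COGS = $8,382.60 + $140.70 + $5,828.60 = $14,351.90
Ending inventory: 56 @ $18.50 = $1,036.00
Check: goods available $15,387.90 = COGS $14,351.90 + ending $1,036.00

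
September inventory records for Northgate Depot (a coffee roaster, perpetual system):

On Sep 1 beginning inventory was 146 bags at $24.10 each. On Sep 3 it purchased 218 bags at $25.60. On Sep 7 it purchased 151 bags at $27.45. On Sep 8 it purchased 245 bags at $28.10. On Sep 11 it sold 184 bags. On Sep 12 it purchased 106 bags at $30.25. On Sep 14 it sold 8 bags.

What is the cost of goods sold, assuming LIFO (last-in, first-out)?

Sep 11, 184 sold [LIFO — newest first]: 184 @ $28.10 = $5,170.40
Sep 14, 8 sold [LIFO — newest first]: 8 @ $30.25 = $242.00
Total COGS = $5,170.40 + $242.00 = $5,412.40
Ending inventory: 146 @ $24.10 + 218 @ $25.60 + 151 @ $27.45 + 61 @ $28.10 + 98 @ $30.25 = $17,922.95

COGS = $5,412.40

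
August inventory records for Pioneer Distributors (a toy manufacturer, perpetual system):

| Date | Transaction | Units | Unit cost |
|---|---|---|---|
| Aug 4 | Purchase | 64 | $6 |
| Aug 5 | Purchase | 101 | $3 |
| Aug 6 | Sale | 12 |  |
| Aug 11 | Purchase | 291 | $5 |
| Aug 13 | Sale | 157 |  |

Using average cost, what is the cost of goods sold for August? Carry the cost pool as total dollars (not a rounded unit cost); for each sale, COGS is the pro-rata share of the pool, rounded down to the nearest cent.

After Aug 4: 64 on hand, pool $384.00 (≈ $6.0000 each)
After Aug 5: 165 on hand, pool $687.00 (≈ $4.1636 each)
Aug 6, sell 12: 12/165 × $687.00 → $49.96
After Aug 11: 444 on hand, pool $2,092.04 (≈ $4.7118 each)
Aug 13, sell 157: 157/444 × $2,092.04 → $739.75
Total COGS = $49.96 + $739.75 = $789.71
Ending inventory (cost pool remaining) = $1,352.29

COGS = $789.71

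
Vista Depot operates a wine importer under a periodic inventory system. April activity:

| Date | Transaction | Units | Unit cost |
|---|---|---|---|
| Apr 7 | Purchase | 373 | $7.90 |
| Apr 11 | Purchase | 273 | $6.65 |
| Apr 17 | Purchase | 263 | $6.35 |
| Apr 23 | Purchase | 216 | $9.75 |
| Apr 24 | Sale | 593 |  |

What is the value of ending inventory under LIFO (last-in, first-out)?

Apr 24, 593 sold [LIFO — newest first]: 216 @ $9.75 + 263 @ $6.35 + 114 @ $6.65 = $4,534.15
Ending inventory: 373 @ $7.90 + 159 @ $6.65 = $4,004.05
Check: goods available $8,538.20 = COGS $4,534.15 + ending $4,004.05

Ending inventory = $4,004.05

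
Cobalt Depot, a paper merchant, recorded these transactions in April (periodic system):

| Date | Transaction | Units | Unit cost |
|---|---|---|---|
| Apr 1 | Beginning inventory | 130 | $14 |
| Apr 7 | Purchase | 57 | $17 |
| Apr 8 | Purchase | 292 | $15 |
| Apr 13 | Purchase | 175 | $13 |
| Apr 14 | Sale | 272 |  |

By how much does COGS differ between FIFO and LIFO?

$334

FIFO COGS: 130 @ $14 + 57 @ $17 + 85 @ $15 = $4,064
LIFO COGS: 175 @ $13 + 97 @ $15 = $3,730
Difference = |$4,064 − $3,730| = $334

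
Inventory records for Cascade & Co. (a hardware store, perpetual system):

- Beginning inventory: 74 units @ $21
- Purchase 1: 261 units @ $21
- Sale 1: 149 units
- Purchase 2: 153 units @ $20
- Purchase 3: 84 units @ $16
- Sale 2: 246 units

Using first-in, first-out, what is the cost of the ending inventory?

Sale 1 (149) [FIFO — oldest first]: 74 @ $21 + 75 @ $21 = $3,129
Sale 2 (246) [FIFO — oldest first]: 186 @ $21 + 60 @ $20 = $5,106
Total COGS = $3,129 + $5,106 = $8,235
Ending inventory: 93 @ $20 + 84 @ $16 = $3,204
Check: goods available $11,439 = COGS $8,235 + ending $3,204

Ending inventory = $3,204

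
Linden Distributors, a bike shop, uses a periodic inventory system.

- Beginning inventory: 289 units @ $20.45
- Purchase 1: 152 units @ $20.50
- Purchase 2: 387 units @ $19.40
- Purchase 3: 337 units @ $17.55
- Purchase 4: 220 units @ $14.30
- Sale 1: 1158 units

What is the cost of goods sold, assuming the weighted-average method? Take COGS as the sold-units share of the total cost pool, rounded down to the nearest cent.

COGS = $21,399.33

Sale 1, sell 1158: 1158/1385 × $25,594.20 → $21,399.33
Ending inventory (cost pool remaining) = $4,194.87
Check: goods available $25,594.20 = COGS $21,399.33 + ending $4,194.87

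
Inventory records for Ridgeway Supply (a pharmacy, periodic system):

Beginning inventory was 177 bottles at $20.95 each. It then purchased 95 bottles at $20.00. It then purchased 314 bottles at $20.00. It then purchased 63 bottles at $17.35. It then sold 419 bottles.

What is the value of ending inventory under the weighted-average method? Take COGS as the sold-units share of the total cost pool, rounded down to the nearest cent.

Ending inventory = $4,600.43

Sale 1, sell 419: 419/649 × $12,981.20 → $8,380.77
Ending inventory (cost pool remaining) = $4,600.43
Check: goods available $12,981.20 = COGS $8,380.77 + ending $4,600.43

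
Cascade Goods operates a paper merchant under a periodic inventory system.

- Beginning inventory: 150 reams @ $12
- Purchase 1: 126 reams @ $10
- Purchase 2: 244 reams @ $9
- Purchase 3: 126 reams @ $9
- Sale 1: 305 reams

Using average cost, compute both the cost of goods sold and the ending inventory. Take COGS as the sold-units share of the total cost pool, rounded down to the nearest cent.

Sale 1, sell 305: 305/646 × $6,390.00 → $3,016.95
Ending inventory (cost pool remaining) = $3,373.05
Check: goods available $6,390.00 = COGS $3,016.95 + ending $3,373.05

COGS = $3,016.95; ending inventory = $3,373.05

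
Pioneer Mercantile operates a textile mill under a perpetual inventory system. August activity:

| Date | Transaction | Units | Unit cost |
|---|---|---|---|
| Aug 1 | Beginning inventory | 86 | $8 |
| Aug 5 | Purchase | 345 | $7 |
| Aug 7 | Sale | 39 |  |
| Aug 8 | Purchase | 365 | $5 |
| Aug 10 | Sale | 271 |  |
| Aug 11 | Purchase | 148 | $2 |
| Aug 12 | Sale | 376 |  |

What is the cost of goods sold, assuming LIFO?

Aug 7, 39 sold [LIFO — newest first]: 39 @ $7 = $273
Aug 10, 271 sold [LIFO — newest first]: 271 @ $5 = $1,355
Aug 12, 376 sold [LIFO — newest first]: 148 @ $2 + 94 @ $5 + 134 @ $7 = $1,704
Total COGS = $273 + $1,355 + $1,704 = $3,332
Ending inventory: 86 @ $8 + 172 @ $7 = $1,892

COGS = $3,332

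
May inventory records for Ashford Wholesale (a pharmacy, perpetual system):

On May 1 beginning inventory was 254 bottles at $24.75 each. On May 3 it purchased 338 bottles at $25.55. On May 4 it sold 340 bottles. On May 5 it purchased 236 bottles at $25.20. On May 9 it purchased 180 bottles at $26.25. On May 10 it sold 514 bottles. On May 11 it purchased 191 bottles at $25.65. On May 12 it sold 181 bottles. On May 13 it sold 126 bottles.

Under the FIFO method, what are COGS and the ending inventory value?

COGS = $29,519.05; ending inventory = $974.70

May 4, 340 sold [FIFO — oldest first]: 254 @ $24.75 + 86 @ $25.55 = $8,483.80
May 10, 514 sold [FIFO — oldest first]: 252 @ $25.55 + 236 @ $25.20 + 26 @ $26.25 = $13,068.30
May 12, 181 sold [FIFO — oldest first]: 154 @ $26.25 + 27 @ $25.65 = $4,735.05
May 13, 126 sold [FIFO — oldest first]: 126 @ $25.65 = $3,231.90
Total COGS = $8,483.80 + $13,068.30 + $4,735.05 + $3,231.90 = $29,519.05
Ending inventory: 38 @ $25.65 = $974.70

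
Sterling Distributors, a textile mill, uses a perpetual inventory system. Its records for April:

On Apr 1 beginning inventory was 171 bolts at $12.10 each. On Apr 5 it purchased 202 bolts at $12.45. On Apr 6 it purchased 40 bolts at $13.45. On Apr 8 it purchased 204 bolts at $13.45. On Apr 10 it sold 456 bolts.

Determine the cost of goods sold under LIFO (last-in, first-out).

Apr 10, 456 sold [LIFO — newest first]: 204 @ $13.45 + 40 @ $13.45 + 202 @ $12.45 + 10 @ $12.10 = $5,917.70
Ending inventory: 161 @ $12.10 = $1,948.10
Check: goods available $7,865.80 = COGS $5,917.70 + ending $1,948.10

COGS = $5,917.70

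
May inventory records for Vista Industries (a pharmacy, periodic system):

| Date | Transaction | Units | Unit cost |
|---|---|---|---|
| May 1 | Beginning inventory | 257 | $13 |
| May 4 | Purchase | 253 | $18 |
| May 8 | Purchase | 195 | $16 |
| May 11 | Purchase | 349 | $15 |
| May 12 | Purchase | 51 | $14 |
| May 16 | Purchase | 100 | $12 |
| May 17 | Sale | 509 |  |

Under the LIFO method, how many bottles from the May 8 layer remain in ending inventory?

May 17, 509 sold [LIFO — newest first]: 100 @ $12 + 51 @ $14 + 349 @ $15 + 9 @ $16 = $7,293
Ending inventory: 257 @ $13 + 253 @ $18 + 186 @ $16 = $10,871
Check: goods available $18,164 = COGS $7,293 + ending $10,871

186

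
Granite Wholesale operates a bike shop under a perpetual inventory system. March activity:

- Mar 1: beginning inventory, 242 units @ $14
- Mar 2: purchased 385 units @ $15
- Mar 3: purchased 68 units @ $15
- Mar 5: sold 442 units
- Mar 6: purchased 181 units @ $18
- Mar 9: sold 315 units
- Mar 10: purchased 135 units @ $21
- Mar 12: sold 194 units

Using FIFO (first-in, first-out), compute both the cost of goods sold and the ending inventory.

Mar 5, 442 sold [FIFO — oldest first]: 242 @ $14 + 200 @ $15 = $6,388
Mar 9, 315 sold [FIFO — oldest first]: 185 @ $15 + 68 @ $15 + 62 @ $18 = $4,911
Mar 12, 194 sold [FIFO — oldest first]: 119 @ $18 + 75 @ $21 = $3,717
Total COGS = $6,388 + $4,911 + $3,717 = $15,016
Ending inventory: 60 @ $21 = $1,260

COGS = $15,016; ending inventory = $1,260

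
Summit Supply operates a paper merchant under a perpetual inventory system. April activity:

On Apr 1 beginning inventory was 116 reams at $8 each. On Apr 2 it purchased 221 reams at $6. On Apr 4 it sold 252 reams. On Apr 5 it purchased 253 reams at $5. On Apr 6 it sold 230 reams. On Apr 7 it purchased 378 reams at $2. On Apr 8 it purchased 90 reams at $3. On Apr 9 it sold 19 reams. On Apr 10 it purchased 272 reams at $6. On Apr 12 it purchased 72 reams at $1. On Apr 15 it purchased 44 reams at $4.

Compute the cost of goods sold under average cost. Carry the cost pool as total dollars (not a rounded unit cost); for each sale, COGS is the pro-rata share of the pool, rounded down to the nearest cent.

COGS = $2,986.30

After Apr 1: 116 on hand, pool $928.00 (≈ $8.0000 each)
After Apr 2: 337 on hand, pool $2,254.00 (≈ $6.6884 each)
Apr 4, sell 252: 252/337 × $2,254.00 → $1,685.48
After Apr 5: 338 on hand, pool $1,833.52 (≈ $5.4246 each)
Apr 6, sell 230: 230/338 × $1,833.52 → $1,247.66
After Apr 7: 486 on hand, pool $1,341.86 (≈ $2.7610 each)
After Apr 8: 576 on hand, pool $1,611.86 (≈ $2.7984 each)
Apr 9, sell 19: 19/576 × $1,611.86 → $53.16
After Apr 10: 829 on hand, pool $3,190.70 (≈ $3.8489 each)
After Apr 12: 901 on hand, pool $3,262.70 (≈ $3.6212 each)
After Apr 15: 945 on hand, pool $3,438.70 (≈ $3.6388 each)
Total COGS = $1,685.48 + $1,247.66 + $53.16 = $2,986.30
Ending inventory (cost pool remaining) = $3,438.70
Check: goods available $6,425.00 = COGS $2,986.30 + ending $3,438.70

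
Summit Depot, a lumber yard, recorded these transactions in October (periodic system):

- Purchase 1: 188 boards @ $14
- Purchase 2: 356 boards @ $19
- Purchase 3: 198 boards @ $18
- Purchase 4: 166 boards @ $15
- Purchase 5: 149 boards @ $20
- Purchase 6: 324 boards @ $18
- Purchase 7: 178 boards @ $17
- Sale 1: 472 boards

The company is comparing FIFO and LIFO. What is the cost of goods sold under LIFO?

COGS = $8,318

FIFO COGS: 188 @ $14 + 284 @ $19 = $8,028
LIFO COGS: 178 @ $17 + 294 @ $18 = $8,318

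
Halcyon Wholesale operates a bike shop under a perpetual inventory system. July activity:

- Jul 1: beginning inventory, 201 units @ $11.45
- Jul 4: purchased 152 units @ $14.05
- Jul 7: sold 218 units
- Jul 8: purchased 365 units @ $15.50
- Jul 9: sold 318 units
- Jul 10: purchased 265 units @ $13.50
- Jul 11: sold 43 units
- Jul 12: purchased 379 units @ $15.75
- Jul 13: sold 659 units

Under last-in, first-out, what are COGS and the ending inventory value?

Jul 7, 218 sold [LIFO — newest first]: 152 @ $14.05 + 66 @ $11.45 = $2,891.30
Jul 9, 318 sold [LIFO — newest first]: 318 @ $15.50 = $4,929.00
Jul 11, 43 sold [LIFO — newest first]: 43 @ $13.50 = $580.50
Jul 13, 659 sold [LIFO — newest first]: 379 @ $15.75 + 222 @ $13.50 + 47 @ $15.50 + 11 @ $11.45 = $9,820.70
Total COGS = $2,891.30 + $4,929.00 + $580.50 + $9,820.70 = $18,221.50
Ending inventory: 124 @ $11.45 = $1,419.80

COGS = $18,221.50; ending inventory = $1,419.80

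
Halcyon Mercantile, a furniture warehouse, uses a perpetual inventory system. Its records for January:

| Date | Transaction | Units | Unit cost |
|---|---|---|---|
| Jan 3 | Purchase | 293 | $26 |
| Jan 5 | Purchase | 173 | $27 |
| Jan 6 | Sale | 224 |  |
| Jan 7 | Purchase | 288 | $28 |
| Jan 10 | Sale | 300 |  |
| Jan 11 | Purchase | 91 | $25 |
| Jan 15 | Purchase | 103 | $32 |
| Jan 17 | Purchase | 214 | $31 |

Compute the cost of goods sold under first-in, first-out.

Jan 6, 224 sold [FIFO — oldest first]: 224 @ $26 = $5,824
Jan 10, 300 sold [FIFO — oldest first]: 69 @ $26 + 173 @ $27 + 58 @ $28 = $8,089
Total COGS = $5,824 + $8,089 = $13,913
Ending inventory: 230 @ $28 + 91 @ $25 + 103 @ $32 + 214 @ $31 = $18,645

COGS = $13,913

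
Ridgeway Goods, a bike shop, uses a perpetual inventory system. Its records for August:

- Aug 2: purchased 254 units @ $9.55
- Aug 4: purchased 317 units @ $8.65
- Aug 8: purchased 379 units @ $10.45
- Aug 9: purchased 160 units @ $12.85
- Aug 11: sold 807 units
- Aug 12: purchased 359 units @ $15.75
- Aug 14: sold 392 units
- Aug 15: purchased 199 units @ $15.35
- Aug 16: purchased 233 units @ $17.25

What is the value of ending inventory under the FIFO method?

Ending inventory = $11,326.40

Aug 11, 807 sold [FIFO — oldest first]: 254 @ $9.55 + 317 @ $8.65 + 236 @ $10.45 = $7,633.95
Aug 14, 392 sold [FIFO — oldest first]: 143 @ $10.45 + 160 @ $12.85 + 89 @ $15.75 = $4,952.10
Total COGS = $7,633.95 + $4,952.10 = $12,586.05
Ending inventory: 270 @ $15.75 + 199 @ $15.35 + 233 @ $17.25 = $11,326.40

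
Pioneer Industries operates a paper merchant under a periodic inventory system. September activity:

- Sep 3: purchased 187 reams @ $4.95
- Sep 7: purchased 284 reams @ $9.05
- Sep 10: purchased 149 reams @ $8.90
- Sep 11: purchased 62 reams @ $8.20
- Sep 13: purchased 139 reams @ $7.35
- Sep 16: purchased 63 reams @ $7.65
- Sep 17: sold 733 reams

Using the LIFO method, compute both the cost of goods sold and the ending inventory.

Sep 17, 733 sold [LIFO — newest first]: 63 @ $7.65 + 139 @ $7.35 + 62 @ $8.20 + 149 @ $8.90 + 284 @ $9.05 + 36 @ $4.95 = $6,086.50
Ending inventory: 151 @ $4.95 = $747.45
Check: goods available $6,833.95 = COGS $6,086.50 + ending $747.45

COGS = $6,086.50; ending inventory = $747.45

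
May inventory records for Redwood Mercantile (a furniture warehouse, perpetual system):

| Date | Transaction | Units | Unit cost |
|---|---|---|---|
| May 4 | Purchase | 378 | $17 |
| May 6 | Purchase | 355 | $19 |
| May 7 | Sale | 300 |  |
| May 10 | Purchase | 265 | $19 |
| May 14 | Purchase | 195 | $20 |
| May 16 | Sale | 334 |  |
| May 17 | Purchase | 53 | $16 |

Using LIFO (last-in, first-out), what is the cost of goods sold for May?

May 7, 300 sold [LIFO — newest first]: 300 @ $19 = $5,700
May 16, 334 sold [LIFO — newest first]: 195 @ $20 + 139 @ $19 = $6,541
Total COGS = $5,700 + $6,541 = $12,241
Ending inventory: 378 @ $17 + 55 @ $19 + 126 @ $19 + 53 @ $16 = $10,713

COGS = $12,241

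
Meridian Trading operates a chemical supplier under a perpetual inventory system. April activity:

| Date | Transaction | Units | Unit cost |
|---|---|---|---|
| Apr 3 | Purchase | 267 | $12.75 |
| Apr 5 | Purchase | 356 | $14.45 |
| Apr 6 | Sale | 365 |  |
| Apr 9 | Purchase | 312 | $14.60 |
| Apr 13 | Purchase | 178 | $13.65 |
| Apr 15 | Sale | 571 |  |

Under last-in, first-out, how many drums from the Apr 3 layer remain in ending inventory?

177

Apr 6, 365 sold [LIFO — newest first]: 356 @ $14.45 + 9 @ $12.75 = $5,258.95
Apr 15, 571 sold [LIFO — newest first]: 178 @ $13.65 + 312 @ $14.60 + 81 @ $12.75 = $8,017.65
Total COGS = $5,258.95 + $8,017.65 = $13,276.60
Ending inventory: 177 @ $12.75 = $2,256.75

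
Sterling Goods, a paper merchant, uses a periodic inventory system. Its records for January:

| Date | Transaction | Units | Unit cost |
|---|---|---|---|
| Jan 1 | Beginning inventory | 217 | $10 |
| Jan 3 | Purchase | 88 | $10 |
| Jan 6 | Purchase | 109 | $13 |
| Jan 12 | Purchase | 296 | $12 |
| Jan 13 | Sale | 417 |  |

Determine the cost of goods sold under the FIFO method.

COGS = $4,503

Jan 13, 417 sold [FIFO — oldest first]: 217 @ $10 + 88 @ $10 + 109 @ $13 + 3 @ $12 = $4,503
Ending inventory: 293 @ $12 = $3,516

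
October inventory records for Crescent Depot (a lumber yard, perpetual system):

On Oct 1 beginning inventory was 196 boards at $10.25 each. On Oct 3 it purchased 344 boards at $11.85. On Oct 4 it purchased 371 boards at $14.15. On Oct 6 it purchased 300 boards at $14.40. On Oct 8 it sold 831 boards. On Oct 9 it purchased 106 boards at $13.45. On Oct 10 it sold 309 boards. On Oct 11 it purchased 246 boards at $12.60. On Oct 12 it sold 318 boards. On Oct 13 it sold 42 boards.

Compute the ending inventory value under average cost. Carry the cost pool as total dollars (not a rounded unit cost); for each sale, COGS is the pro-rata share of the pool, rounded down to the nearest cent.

Ending inventory = $805.44

After Oct 1: 196 on hand, pool $2,009.00 (≈ $10.2500 each)
After Oct 3: 540 on hand, pool $6,085.40 (≈ $11.2693 each)
After Oct 4: 911 on hand, pool $11,335.05 (≈ $12.4424 each)
After Oct 6: 1211 on hand, pool $15,655.05 (≈ $12.9274 each)
Oct 8, sell 831: 831/1211 × $15,655.05 → $10,742.64
After Oct 9: 486 on hand, pool $6,338.11 (≈ $13.0414 each)
Oct 10, sell 309: 309/486 × $6,338.11 → $4,029.78
After Oct 11: 423 on hand, pool $5,407.93 (≈ $12.7847 each)
Oct 12, sell 318: 318/423 × $5,407.93 → $4,065.53
Oct 13, sell 42: 42/105 × $1,342.40 → $536.96
Total COGS = $10,742.64 + $4,029.78 + $4,065.53 + $536.96 = $19,374.91
Ending inventory (cost pool remaining) = $805.44
Check: goods available $20,180.35 = COGS $19,374.91 + ending $805.44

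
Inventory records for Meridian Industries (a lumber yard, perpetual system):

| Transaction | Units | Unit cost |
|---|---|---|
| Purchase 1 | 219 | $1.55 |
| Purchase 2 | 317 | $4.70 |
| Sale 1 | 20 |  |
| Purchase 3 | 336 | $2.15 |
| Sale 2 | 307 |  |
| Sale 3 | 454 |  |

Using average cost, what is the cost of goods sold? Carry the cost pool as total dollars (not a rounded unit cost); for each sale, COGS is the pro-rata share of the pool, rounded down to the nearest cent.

After Purchase 1: 219 on hand, pool $339.45 (≈ $1.5500 each)
After Purchase 2: 536 on hand, pool $1,829.35 (≈ $3.4130 each)
Sale 1, sell 20: 20/536 × $1,829.35 → $68.25
After Purchase 3: 852 on hand, pool $2,483.50 (≈ $2.9149 each)
Sale 2, sell 307: 307/852 × $2,483.50 → $894.87
Sale 3, sell 454: 454/545 × $1,588.63 → $1,323.37
Total COGS = $68.25 + $894.87 + $1,323.37 = $2,286.49
Ending inventory (cost pool remaining) = $265.26

COGS = $2,286.49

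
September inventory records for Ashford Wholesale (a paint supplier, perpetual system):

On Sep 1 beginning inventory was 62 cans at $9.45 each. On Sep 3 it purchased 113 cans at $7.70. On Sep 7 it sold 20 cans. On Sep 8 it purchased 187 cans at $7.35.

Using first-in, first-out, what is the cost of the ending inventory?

Ending inventory = $2,641.45

Sep 7, 20 sold [FIFO — oldest first]: 20 @ $9.45 = $189.00
Ending inventory: 42 @ $9.45 + 113 @ $7.70 + 187 @ $7.35 = $2,641.45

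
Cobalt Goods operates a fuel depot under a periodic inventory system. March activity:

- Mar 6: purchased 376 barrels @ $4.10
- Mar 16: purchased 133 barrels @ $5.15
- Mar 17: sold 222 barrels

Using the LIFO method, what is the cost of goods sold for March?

Mar 17, 222 sold [LIFO — newest first]: 133 @ $5.15 + 89 @ $4.10 = $1,049.85
Ending inventory: 287 @ $4.10 = $1,176.70

COGS = $1,049.85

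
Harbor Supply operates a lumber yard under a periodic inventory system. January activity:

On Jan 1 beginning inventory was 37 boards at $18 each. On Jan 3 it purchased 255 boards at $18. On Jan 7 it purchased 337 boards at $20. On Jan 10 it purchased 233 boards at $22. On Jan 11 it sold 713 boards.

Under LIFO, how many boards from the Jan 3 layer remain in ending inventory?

112

Jan 11, 713 sold [LIFO — newest first]: 233 @ $22 + 337 @ $20 + 143 @ $18 = $14,440
Ending inventory: 37 @ $18 + 112 @ $18 = $2,682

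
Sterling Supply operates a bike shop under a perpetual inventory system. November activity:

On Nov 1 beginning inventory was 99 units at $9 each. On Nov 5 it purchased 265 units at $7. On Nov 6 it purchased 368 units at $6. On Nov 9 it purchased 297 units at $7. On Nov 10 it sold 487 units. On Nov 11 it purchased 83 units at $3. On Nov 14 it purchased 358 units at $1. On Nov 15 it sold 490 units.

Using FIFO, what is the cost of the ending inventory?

Ending inventory = $971

Nov 10, 487 sold [FIFO — oldest first]: 99 @ $9 + 265 @ $7 + 123 @ $6 = $3,484
Nov 15, 490 sold [FIFO — oldest first]: 245 @ $6 + 245 @ $7 = $3,185
Total COGS = $3,484 + $3,185 = $6,669
Ending inventory: 52 @ $7 + 83 @ $3 + 358 @ $1 = $971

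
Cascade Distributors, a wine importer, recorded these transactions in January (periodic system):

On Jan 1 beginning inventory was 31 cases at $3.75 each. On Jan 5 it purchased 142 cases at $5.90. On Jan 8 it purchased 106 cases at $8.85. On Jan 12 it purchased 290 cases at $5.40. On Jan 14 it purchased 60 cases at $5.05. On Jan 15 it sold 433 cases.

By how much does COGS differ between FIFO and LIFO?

FIFO COGS: 31 @ $3.75 + 142 @ $5.90 + 106 @ $8.85 + 154 @ $5.40 = $2,723.75
LIFO COGS: 60 @ $5.05 + 290 @ $5.40 + 83 @ $8.85 = $2,603.55
Difference = |$2,723.75 − $2,603.55| = $120.20

$120.20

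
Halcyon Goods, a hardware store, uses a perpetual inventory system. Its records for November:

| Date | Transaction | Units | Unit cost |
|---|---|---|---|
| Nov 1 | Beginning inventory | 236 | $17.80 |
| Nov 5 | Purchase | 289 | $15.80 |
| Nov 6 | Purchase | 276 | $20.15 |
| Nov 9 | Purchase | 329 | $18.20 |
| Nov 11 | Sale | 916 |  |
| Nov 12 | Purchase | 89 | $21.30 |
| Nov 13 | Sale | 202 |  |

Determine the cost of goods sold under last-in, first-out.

COGS = $20,414.10

Nov 11, 916 sold [LIFO — newest first]: 329 @ $18.20 + 276 @ $20.15 + 289 @ $15.80 + 22 @ $17.80 = $16,507.00
Nov 13, 202 sold [LIFO — newest first]: 89 @ $21.30 + 113 @ $17.80 = $3,907.10
Total COGS = $16,507.00 + $3,907.10 = $20,414.10
Ending inventory: 101 @ $17.80 = $1,797.80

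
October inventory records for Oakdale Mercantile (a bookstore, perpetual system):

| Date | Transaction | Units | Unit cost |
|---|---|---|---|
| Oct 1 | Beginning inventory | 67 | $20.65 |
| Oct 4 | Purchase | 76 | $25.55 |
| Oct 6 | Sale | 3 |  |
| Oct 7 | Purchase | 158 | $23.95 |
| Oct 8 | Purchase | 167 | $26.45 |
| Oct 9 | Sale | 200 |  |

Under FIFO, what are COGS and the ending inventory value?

Oct 6, 3 sold [FIFO — oldest first]: 3 @ $20.65 = $61.95
Oct 9, 200 sold [FIFO — oldest first]: 64 @ $20.65 + 76 @ $25.55 + 60 @ $23.95 = $4,700.40
Total COGS = $61.95 + $4,700.40 = $4,762.35
Ending inventory: 98 @ $23.95 + 167 @ $26.45 = $6,764.25

COGS = $4,762.35; ending inventory = $6,764.25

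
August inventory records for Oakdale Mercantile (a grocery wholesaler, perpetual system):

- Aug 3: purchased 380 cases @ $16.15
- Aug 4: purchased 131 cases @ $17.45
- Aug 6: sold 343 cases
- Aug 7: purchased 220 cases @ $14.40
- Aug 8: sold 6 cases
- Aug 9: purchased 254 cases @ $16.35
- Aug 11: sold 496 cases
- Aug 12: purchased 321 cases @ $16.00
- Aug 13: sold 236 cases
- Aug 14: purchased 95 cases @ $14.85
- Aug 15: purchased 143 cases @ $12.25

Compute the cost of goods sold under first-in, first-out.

Aug 6, 343 sold [FIFO — oldest first]: 343 @ $16.15 = $5,539.45
Aug 8, 6 sold [FIFO — oldest first]: 6 @ $16.15 = $96.90
Aug 11, 496 sold [FIFO — oldest first]: 31 @ $16.15 + 131 @ $17.45 + 220 @ $14.40 + 114 @ $16.35 = $7,818.50
Aug 13, 236 sold [FIFO — oldest first]: 140 @ $16.35 + 96 @ $16.00 = $3,825.00
Total COGS = $5,539.45 + $96.90 + $7,818.50 + $3,825.00 = $17,279.85
Ending inventory: 225 @ $16.00 + 95 @ $14.85 + 143 @ $12.25 = $6,762.50

COGS = $17,279.85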